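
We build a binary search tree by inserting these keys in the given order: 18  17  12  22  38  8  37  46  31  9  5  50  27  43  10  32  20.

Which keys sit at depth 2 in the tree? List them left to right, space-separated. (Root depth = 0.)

Insert 18: tree is empty, so 18 becomes the root.
Insert 17: 17 < 18 → go left. Place as left child of 18.
Insert 12: 12 < 18 → go left; 12 < 17 → go left. Place as left child of 17.
Insert 22: 22 > 18 → go right. Place as right child of 18.
Insert 38: 38 > 18 → go right; 38 > 22 → go right. Place as right child of 22.
Insert 8: 8 < 18 → go left; 8 < 17 → go left; 8 < 12 → go left. Place as left child of 12.
Insert 37: 37 > 18 → go right; 37 > 22 → go right; 37 < 38 → go left. Place as left child of 38.
Insert 46: 46 > 18 → go right; 46 > 22 → go right; 46 > 38 → go right. Place as right child of 38.
Insert 31: 31 > 18 → go right; 31 > 22 → go right; 31 < 38 → go left; 31 < 37 → go left. Place as left child of 37.
Insert 9: 9 < 18 → go left; 9 < 17 → go left; 9 < 12 → go left; 9 > 8 → go right. Place as right child of 8.
Insert 5: 5 < 18 → go left; 5 < 17 → go left; 5 < 12 → go left; 5 < 8 → go left. Place as left child of 8.
Insert 50: 50 > 18 → go right; 50 > 22 → go right; 50 > 38 → go right; 50 > 46 → go right. Place as right child of 46.
Insert 27: 27 > 18 → go right; 27 > 22 → go right; 27 < 38 → go left; 27 < 37 → go left; 27 < 31 → go left. Place as left child of 31.
Insert 43: 43 > 18 → go right; 43 > 22 → go right; 43 > 38 → go right; 43 < 46 → go left. Place as left child of 46.
Insert 10: 10 < 18 → go left; 10 < 17 → go left; 10 < 12 → go left; 10 > 8 → go right; 10 > 9 → go right. Place as right child of 9.
Insert 32: 32 > 18 → go right; 32 > 22 → go right; 32 < 38 → go left; 32 < 37 → go left; 32 > 31 → go right. Place as right child of 31.
Insert 20: 20 > 18 → go right; 20 < 22 → go left. Place as left child of 22.

12 20 38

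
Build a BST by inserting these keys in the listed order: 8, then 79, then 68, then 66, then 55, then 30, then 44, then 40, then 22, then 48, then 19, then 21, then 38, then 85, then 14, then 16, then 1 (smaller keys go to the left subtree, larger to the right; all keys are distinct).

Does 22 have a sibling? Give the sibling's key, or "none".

44

8: root
79: right child of 8 (depth 1)
68: left child of 79 (depth 2)
66: left child of 68 (depth 3)
55: left child of 66 (depth 4)
30: left child of 55 (depth 5)
44: right child of 30 (depth 6)
40: left child of 44 (depth 7)
22: left child of 30 (depth 6)
48: right child of 44 (depth 7)
19: left child of 22 (depth 7)
21: right child of 19 (depth 8)
38: left child of 40 (depth 8)
85: right child of 79 (depth 2)
14: left child of 19 (depth 8)
16: right child of 14 (depth 9)
1: left child of 8 (depth 1)

22's parent is 30; the other child of 30 is 44.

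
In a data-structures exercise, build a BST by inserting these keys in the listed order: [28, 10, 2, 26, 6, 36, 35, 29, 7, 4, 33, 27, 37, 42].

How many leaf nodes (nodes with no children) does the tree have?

5

Insert 28: tree is empty, so 28 becomes the root.
Insert 10: 10 < 28 → go left. Place as left child of 28.
Insert 2: 2 < 28 → go left; 2 < 10 → go left. Place as left child of 10.
Insert 26: 26 < 28 → go left; 26 > 10 → go right. Place as right child of 10.
Insert 6: 6 < 28 → go left; 6 < 10 → go left; 6 > 2 → go right. Place as right child of 2.
Insert 36: 36 > 28 → go right. Place as right child of 28.
Insert 35: 35 > 28 → go right; 35 < 36 → go left. Place as left child of 36.
Insert 29: 29 > 28 → go right; 29 < 36 → go left; 29 < 35 → go left. Place as left child of 35.
Insert 7: 7 < 28 → go left; 7 < 10 → go left; 7 > 2 → go right; 7 > 6 → go right. Place as right child of 6.
Insert 4: 4 < 28 → go left; 4 < 10 → go left; 4 > 2 → go right; 4 < 6 → go left. Place as left child of 6.
Insert 33: 33 > 28 → go right; 33 < 36 → go left; 33 < 35 → go left; 33 > 29 → go right. Place as right child of 29.
Insert 27: 27 < 28 → go left; 27 > 10 → go right; 27 > 26 → go right. Place as right child of 26.
Insert 37: 37 > 28 → go right; 37 > 36 → go right. Place as right child of 36.
Insert 42: 42 > 28 → go right; 42 > 36 → go right; 42 > 37 → go right. Place as right child of 37.

Leaves: 4, 7, 27, 33, 42 — 5 in total.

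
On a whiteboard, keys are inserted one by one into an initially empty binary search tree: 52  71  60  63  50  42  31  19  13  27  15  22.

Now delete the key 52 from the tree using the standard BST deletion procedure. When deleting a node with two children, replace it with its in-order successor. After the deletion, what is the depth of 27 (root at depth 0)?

52: root
71: right child of 52 (depth 1)
60: left child of 71 (depth 2)
63: right child of 60 (depth 3)
50: left child of 52 (depth 1)
42: left child of 50 (depth 2)
31: left child of 42 (depth 3)
19: left child of 31 (depth 4)
13: left child of 19 (depth 5)
27: right child of 19 (depth 5)
15: right child of 13 (depth 6)
22: left child of 27 (depth 6)

Delete 52 (two children — replace with in-order successor).
After deletion, path to 27: 60 → 50 → 42 → 31 → 19 → 27.

5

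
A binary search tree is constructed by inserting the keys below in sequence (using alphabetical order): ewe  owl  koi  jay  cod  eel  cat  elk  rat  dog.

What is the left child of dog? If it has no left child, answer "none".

none

ewe: root
owl: right child of ewe (depth 1)
koi: left child of owl (depth 2)
jay: left child of koi (depth 3)
cod: left child of ewe (depth 1)
eel: right child of cod (depth 2)
cat: left child of cod (depth 2)
elk: right child of eel (depth 3)
rat: right child of owl (depth 2)
dog: left child of eel (depth 3)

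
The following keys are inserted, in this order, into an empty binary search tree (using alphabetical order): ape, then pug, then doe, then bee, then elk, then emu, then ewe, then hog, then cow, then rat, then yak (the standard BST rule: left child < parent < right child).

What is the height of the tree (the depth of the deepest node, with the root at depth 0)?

ape: root
pug: right child of ape (depth 1)
doe: left child of pug (depth 2)
bee: left child of doe (depth 3)
elk: right child of doe (depth 3)
emu: right child of elk (depth 4)
ewe: right child of emu (depth 5)
hog: right child of ewe (depth 6)
cow: right child of bee (depth 4)
rat: right child of pug (depth 2)
yak: right child of rat (depth 3)

The deepest node is hog at depth 6.

6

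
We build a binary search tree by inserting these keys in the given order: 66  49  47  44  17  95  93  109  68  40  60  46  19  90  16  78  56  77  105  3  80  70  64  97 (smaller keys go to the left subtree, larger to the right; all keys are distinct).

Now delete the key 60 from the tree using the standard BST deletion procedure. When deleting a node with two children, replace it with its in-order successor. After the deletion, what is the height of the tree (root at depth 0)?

7

66: root
49: left child of 66 (depth 1)
47: left child of 49 (depth 2)
44: left child of 47 (depth 3)
17: left child of 44 (depth 4)
95: right child of 66 (depth 1)
93: left child of 95 (depth 2)
109: right child of 95 (depth 2)
68: left child of 93 (depth 3)
40: right child of 17 (depth 5)
60: right child of 49 (depth 2)
46: right child of 44 (depth 4)
19: left child of 40 (depth 6)
90: right child of 68 (depth 4)
16: left child of 17 (depth 5)
78: left child of 90 (depth 5)
56: left child of 60 (depth 3)
77: left child of 78 (depth 6)
105: left child of 109 (depth 3)
3: left child of 16 (depth 6)
80: right child of 78 (depth 6)
70: left child of 77 (depth 7)
64: right child of 60 (depth 3)
97: left child of 105 (depth 4)

Delete 60 (two children — replace with in-order successor).
After deletion, deepest node is 70 at depth 7.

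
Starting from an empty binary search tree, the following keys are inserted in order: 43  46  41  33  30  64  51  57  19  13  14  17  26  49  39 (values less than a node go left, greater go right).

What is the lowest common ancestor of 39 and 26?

33

Insert 43: tree is empty, so 43 becomes the root.
Insert 46: 46 > 43 → go right. Place as right child of 43.
Insert 41: 41 < 43 → go left. Place as left child of 43.
Insert 33: 33 < 43 → go left; 33 < 41 → go left. Place as left child of 41.
Insert 30: 30 < 43 → go left; 30 < 41 → go left; 30 < 33 → go left. Place as left child of 33.
Insert 64: 64 > 43 → go right; 64 > 46 → go right. Place as right child of 46.
Insert 51: 51 > 43 → go right; 51 > 46 → go right; 51 < 64 → go left. Place as left child of 64.
Insert 57: 57 > 43 → go right; 57 > 46 → go right; 57 < 64 → go left; 57 > 51 → go right. Place as right child of 51.
Insert 19: 19 < 43 → go left; 19 < 41 → go left; 19 < 33 → go left; 19 < 30 → go left. Place as left child of 30.
Insert 13: 13 < 43 → go left; 13 < 41 → go left; 13 < 33 → go left; 13 < 30 → go left; 13 < 19 → go left. Place as left child of 19.
Insert 14: 14 < 43 → go left; 14 < 41 → go left; 14 < 33 → go left; 14 < 30 → go left; 14 < 19 → go left; 14 > 13 → go right. Place as right child of 13.
Insert 17: 17 < 43 → go left; 17 < 41 → go left; 17 < 33 → go left; 17 < 30 → go left; 17 < 19 → go left; 17 > 13 → go right; 17 > 14 → go right. Place as right child of 14.
Insert 26: 26 < 43 → go left; 26 < 41 → go left; 26 < 33 → go left; 26 < 30 → go left; 26 > 19 → go right. Place as right child of 19.
Insert 49: 49 > 43 → go right; 49 > 46 → go right; 49 < 64 → go left; 49 < 51 → go left. Place as left child of 51.
Insert 39: 39 < 43 → go left; 39 < 41 → go left; 39 > 33 → go right. Place as right child of 33.

Path to 39: 43 → 41 → 33 → 39
Path to 26: 43 → 41 → 33 → 30 → 19 → 26
The paths share a prefix ending at 33, then split left and right.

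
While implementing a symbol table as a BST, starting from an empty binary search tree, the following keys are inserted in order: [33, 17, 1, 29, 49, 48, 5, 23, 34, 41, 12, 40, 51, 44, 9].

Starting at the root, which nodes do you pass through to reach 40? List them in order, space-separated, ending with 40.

Insert 33: tree is empty, so 33 becomes the root.
Insert 17: 17 < 33 → go left. Place as left child of 33.
Insert 1: 1 < 33 → go left; 1 < 17 → go left. Place as left child of 17.
Insert 29: 29 < 33 → go left; 29 > 17 → go right. Place as right child of 17.
Insert 49: 49 > 33 → go right. Place as right child of 33.
Insert 48: 48 > 33 → go right; 48 < 49 → go left. Place as left child of 49.
Insert 5: 5 < 33 → go left; 5 < 17 → go left; 5 > 1 → go right. Place as right child of 1.
Insert 23: 23 < 33 → go left; 23 > 17 → go right; 23 < 29 → go left. Place as left child of 29.
Insert 34: 34 > 33 → go right; 34 < 49 → go left; 34 < 48 → go left. Place as left child of 48.
Insert 41: 41 > 33 → go right; 41 < 49 → go left; 41 < 48 → go left; 41 > 34 → go right. Place as right child of 34.
Insert 12: 12 < 33 → go left; 12 < 17 → go left; 12 > 1 → go right; 12 > 5 → go right. Place as right child of 5.
Insert 40: 40 > 33 → go right; 40 < 49 → go left; 40 < 48 → go left; 40 > 34 → go right; 40 < 41 → go left. Place as left child of 41.
Insert 51: 51 > 33 → go right; 51 > 49 → go right. Place as right child of 49.
Insert 44: 44 > 33 → go right; 44 < 49 → go left; 44 < 48 → go left; 44 > 34 → go right; 44 > 41 → go right. Place as right child of 41.
Insert 9: 9 < 33 → go left; 9 < 17 → go left; 9 > 1 → go right; 9 > 5 → go right; 9 < 12 → go left. Place as left child of 12.

33 49 48 34 41 40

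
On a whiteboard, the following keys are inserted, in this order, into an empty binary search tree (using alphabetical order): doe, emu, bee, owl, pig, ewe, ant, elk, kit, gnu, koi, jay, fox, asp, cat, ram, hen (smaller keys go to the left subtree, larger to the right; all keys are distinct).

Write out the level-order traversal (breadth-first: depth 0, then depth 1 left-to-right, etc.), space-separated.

doe bee emu ant cat elk owl asp ewe pig kit ram gnu koi fox jay hen

Resulting structure (node: left, right):
  doe: L=bee, R=emu
  emu: L=elk, R=owl
  bee: L=ant, R=cat
  owl: L=ewe, R=pig
  pig: L=–, R=ram
  ewe: L=–, R=kit
  ant: L=–, R=asp
  elk: L=–, R=–
  kit: L=gnu, R=koi
  gnu: L=fox, R=jay
  koi: L=–, R=–
  jay: L=hen, R=–
  fox: L=–, R=–
  asp: L=–, R=–
  cat: L=–, R=–
  ram: L=–, R=–
  hen: L=–, R=–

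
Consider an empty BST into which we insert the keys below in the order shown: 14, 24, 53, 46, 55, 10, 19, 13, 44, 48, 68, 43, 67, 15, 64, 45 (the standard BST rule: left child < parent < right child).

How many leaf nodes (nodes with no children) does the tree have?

6

14: root
24: right child of 14 (depth 1)
53: right child of 24 (depth 2)
46: left child of 53 (depth 3)
55: right child of 53 (depth 3)
10: left child of 14 (depth 1)
19: left child of 24 (depth 2)
13: right child of 10 (depth 2)
44: left child of 46 (depth 4)
48: right child of 46 (depth 4)
68: right child of 55 (depth 4)
43: left child of 44 (depth 5)
67: left child of 68 (depth 5)
15: left child of 19 (depth 3)
64: left child of 67 (depth 6)
45: right child of 44 (depth 5)

Leaves: 13, 15, 43, 45, 48, 64 — 6 in total.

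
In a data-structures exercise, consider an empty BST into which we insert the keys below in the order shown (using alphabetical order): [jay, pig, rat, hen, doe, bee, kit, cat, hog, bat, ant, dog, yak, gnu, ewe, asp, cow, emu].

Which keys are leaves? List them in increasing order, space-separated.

jay: root
pig: right child of jay (depth 1)
rat: right child of pig (depth 2)
hen: left child of jay (depth 1)
doe: left child of hen (depth 2)
bee: left child of doe (depth 3)
kit: left child of pig (depth 2)
cat: right child of bee (depth 4)
hog: right child of hen (depth 2)
bat: left child of bee (depth 4)
ant: left child of bat (depth 5)
dog: right child of doe (depth 3)
yak: right child of rat (depth 3)
gnu: right child of dog (depth 4)
ewe: left child of gnu (depth 5)
asp: right child of ant (depth 6)
cow: right child of cat (depth 5)
emu: left child of ewe (depth 6)

asp cow emu hog kit yak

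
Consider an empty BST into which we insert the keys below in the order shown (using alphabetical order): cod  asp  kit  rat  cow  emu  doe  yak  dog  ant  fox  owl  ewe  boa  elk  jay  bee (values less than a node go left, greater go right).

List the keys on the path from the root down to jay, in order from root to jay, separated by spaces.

cod kit cow emu fox jay

cod: root
asp: left child of cod (depth 1)
kit: right child of cod (depth 1)
rat: right child of kit (depth 2)
cow: left child of kit (depth 2)
emu: right child of cow (depth 3)
doe: left child of emu (depth 4)
yak: right child of rat (depth 3)
dog: right child of doe (depth 5)
ant: left child of asp (depth 2)
fox: right child of emu (depth 4)
owl: left child of rat (depth 3)
ewe: left child of fox (depth 5)
boa: right child of asp (depth 2)
elk: right child of dog (depth 6)
jay: right child of fox (depth 5)
bee: left child of boa (depth 3)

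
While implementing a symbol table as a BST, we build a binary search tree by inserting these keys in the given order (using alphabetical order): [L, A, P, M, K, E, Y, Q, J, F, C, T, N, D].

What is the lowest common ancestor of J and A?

L: root
A: left child of L (depth 1)
P: right child of L (depth 1)
M: left child of P (depth 2)
K: right child of A (depth 2)
E: left child of K (depth 3)
Y: right child of P (depth 2)
Q: left child of Y (depth 3)
J: right child of E (depth 4)
F: left child of J (depth 5)
C: left child of E (depth 4)
T: right child of Q (depth 4)
N: right child of M (depth 3)
D: right child of C (depth 5)

Path to J: L → A → K → E → J
Path to A: L → A
A lies on both paths and is an ancestor of the other node.

A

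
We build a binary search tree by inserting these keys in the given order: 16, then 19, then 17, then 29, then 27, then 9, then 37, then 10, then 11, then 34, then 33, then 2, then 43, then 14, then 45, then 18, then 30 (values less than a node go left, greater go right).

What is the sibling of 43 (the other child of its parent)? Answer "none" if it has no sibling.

16: root
19: right child of 16 (depth 1)
17: left child of 19 (depth 2)
29: right child of 19 (depth 2)
27: left child of 29 (depth 3)
9: left child of 16 (depth 1)
37: right child of 29 (depth 3)
10: right child of 9 (depth 2)
11: right child of 10 (depth 3)
34: left child of 37 (depth 4)
33: left child of 34 (depth 5)
2: left child of 9 (depth 2)
43: right child of 37 (depth 4)
14: right child of 11 (depth 4)
45: right child of 43 (depth 5)
18: right child of 17 (depth 3)
30: left child of 33 (depth 6)

43's parent is 37; the other child of 37 is 34.

34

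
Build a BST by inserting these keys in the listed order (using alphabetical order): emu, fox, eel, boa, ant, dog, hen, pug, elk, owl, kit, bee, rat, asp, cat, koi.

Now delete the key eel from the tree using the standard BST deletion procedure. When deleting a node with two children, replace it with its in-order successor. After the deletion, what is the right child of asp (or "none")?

none

emu: root
fox: right child of emu (depth 1)
eel: left child of emu (depth 1)
boa: left child of eel (depth 2)
ant: left child of boa (depth 3)
dog: right child of boa (depth 3)
hen: right child of fox (depth 2)
pug: right child of hen (depth 3)
elk: right child of eel (depth 2)
owl: left child of pug (depth 4)
kit: left child of owl (depth 5)
bee: right child of ant (depth 4)
rat: right child of pug (depth 4)
asp: left child of bee (depth 5)
cat: left child of dog (depth 4)
koi: right child of kit (depth 6)

Delete eel (two children — replace with in-order successor).
After deletion, asp's right child: none.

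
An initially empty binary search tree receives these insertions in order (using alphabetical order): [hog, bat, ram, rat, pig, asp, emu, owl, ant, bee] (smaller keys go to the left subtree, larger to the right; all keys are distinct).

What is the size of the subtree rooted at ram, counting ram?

Resulting structure (node: left, right):
  hog: L=bat, R=ram
  bat: L=asp, R=emu
  ram: L=pig, R=rat
  rat: L=–, R=–
  pig: L=owl, R=–
  asp: L=ant, R=–
  emu: L=bee, R=–
  owl: L=–, R=–
  ant: L=–, R=–
  bee: L=–, R=–

Subtree rooted at ram contains: ram, pig, owl, rat — 4 nodes.

4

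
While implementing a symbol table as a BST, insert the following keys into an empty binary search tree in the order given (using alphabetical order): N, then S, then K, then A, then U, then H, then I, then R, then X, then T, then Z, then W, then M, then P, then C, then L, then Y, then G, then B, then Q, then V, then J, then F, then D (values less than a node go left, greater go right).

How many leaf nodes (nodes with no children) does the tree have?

8

Resulting structure (node: left, right):
  N: L=K, R=S
  S: L=R, R=U
  K: L=A, R=M
  A: L=–, R=H
  U: L=T, R=X
  H: L=C, R=I
  I: L=–, R=J
  R: L=P, R=–
  X: L=W, R=Z
  T: L=–, R=–
  Z: L=Y, R=–
  W: L=V, R=–
  M: L=L, R=–
  P: L=–, R=Q
  C: L=B, R=G
  L: L=–, R=–
  Y: L=–, R=–
  G: L=F, R=–
  B: L=–, R=–
  Q: L=–, R=–
  V: L=–, R=–
  J: L=–, R=–
  F: L=D, R=–
  D: L=–, R=–

Leaves: B, D, J, L, Q, T, V, Y — 8 in total.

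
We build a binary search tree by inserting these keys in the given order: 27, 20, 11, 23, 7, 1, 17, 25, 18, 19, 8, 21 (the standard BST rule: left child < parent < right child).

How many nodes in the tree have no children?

Insert 27: tree is empty, so 27 becomes the root.
Insert 20: 20 < 27 → go left. Place as left child of 27.
Insert 11: 11 < 27 → go left; 11 < 20 → go left. Place as left child of 20.
Insert 23: 23 < 27 → go left; 23 > 20 → go right. Place as right child of 20.
Insert 7: 7 < 27 → go left; 7 < 20 → go left; 7 < 11 → go left. Place as left child of 11.
Insert 1: 1 < 27 → go left; 1 < 20 → go left; 1 < 11 → go left; 1 < 7 → go left. Place as left child of 7.
Insert 17: 17 < 27 → go left; 17 < 20 → go left; 17 > 11 → go right. Place as right child of 11.
Insert 25: 25 < 27 → go left; 25 > 20 → go right; 25 > 23 → go right. Place as right child of 23.
Insert 18: 18 < 27 → go left; 18 < 20 → go left; 18 > 11 → go right; 18 > 17 → go right. Place as right child of 17.
Insert 19: 19 < 27 → go left; 19 < 20 → go left; 19 > 11 → go right; 19 > 17 → go right; 19 > 18 → go right. Place as right child of 18.
Insert 8: 8 < 27 → go left; 8 < 20 → go left; 8 < 11 → go left; 8 > 7 → go right. Place as right child of 7.
Insert 21: 21 < 27 → go left; 21 > 20 → go right; 21 < 23 → go left. Place as left child of 23.

Leaves: 1, 8, 19, 21, 25 — 5 in total.

5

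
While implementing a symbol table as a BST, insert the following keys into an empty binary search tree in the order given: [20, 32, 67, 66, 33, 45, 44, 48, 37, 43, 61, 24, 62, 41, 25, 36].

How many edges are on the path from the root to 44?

6

Insert 20: tree is empty, so 20 becomes the root.
Insert 32: 32 > 20 → go right. Place as right child of 20.
Insert 67: 67 > 20 → go right; 67 > 32 → go right. Place as right child of 32.
Insert 66: 66 > 20 → go right; 66 > 32 → go right; 66 < 67 → go left. Place as left child of 67.
Insert 33: 33 > 20 → go right; 33 > 32 → go right; 33 < 67 → go left; 33 < 66 → go left. Place as left child of 66.
Insert 45: 45 > 20 → go right; 45 > 32 → go right; 45 < 67 → go left; 45 < 66 → go left; 45 > 33 → go right. Place as right child of 33.
Insert 44: 44 > 20 → go right; 44 > 32 → go right; 44 < 67 → go left; 44 < 66 → go left; 44 > 33 → go right; 44 < 45 → go left. Place as left child of 45.
Insert 48: 48 > 20 → go right; 48 > 32 → go right; 48 < 67 → go left; 48 < 66 → go left; 48 > 33 → go right; 48 > 45 → go right. Place as right child of 45.
Insert 37: 37 > 20 → go right; 37 > 32 → go right; 37 < 67 → go left; 37 < 66 → go left; 37 > 33 → go right; 37 < 45 → go left; 37 < 44 → go left. Place as left child of 44.
Insert 43: 43 > 20 → go right; 43 > 32 → go right; 43 < 67 → go left; 43 < 66 → go left; 43 > 33 → go right; 43 < 45 → go left; 43 < 44 → go left; 43 > 37 → go right. Place as right child of 37.
Insert 61: 61 > 20 → go right; 61 > 32 → go right; 61 < 67 → go left; 61 < 66 → go left; 61 > 33 → go right; 61 > 45 → go right; 61 > 48 → go right. Place as right child of 48.
Insert 24: 24 > 20 → go right; 24 < 32 → go left. Place as left child of 32.
Insert 62: 62 > 20 → go right; 62 > 32 → go right; 62 < 67 → go left; 62 < 66 → go left; 62 > 33 → go right; 62 > 45 → go right; 62 > 48 → go right; 62 > 61 → go right. Place as right child of 61.
Insert 41: 41 > 20 → go right; 41 > 32 → go right; 41 < 67 → go left; 41 < 66 → go left; 41 > 33 → go right; 41 < 45 → go left; 41 < 44 → go left; 41 > 37 → go right; 41 < 43 → go left. Place as left child of 43.
Insert 25: 25 > 20 → go right; 25 < 32 → go left; 25 > 24 → go right. Place as right child of 24.
Insert 36: 36 > 20 → go right; 36 > 32 → go right; 36 < 67 → go left; 36 < 66 → go left; 36 > 33 → go right; 36 < 45 → go left; 36 < 44 → go left; 36 < 37 → go left. Place as left child of 37.

Path to 44: 20 → 32 → 67 → 66 → 33 → 45 → 44, which is 6 edges.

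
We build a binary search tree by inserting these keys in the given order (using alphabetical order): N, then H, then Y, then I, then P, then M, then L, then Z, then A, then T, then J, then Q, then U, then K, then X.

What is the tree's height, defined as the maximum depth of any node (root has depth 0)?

Resulting structure (node: left, right):
  N: L=H, R=Y
  H: L=A, R=I
  Y: L=P, R=Z
  I: L=–, R=M
  P: L=–, R=T
  M: L=L, R=–
  L: L=J, R=–
  Z: L=–, R=–
  A: L=–, R=–
  T: L=Q, R=U
  J: L=–, R=K
  Q: L=–, R=–
  U: L=–, R=X
  K: L=–, R=–
  X: L=–, R=–

The deepest node is K at depth 6.

6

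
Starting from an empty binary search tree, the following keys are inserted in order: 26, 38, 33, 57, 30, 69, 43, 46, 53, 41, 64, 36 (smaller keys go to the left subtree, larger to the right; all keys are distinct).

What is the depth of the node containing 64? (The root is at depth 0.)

4

Insert 26: tree is empty, so 26 becomes the root.
Insert 38: 38 > 26 → go right. Place as right child of 26.
Insert 33: 33 > 26 → go right; 33 < 38 → go left. Place as left child of 38.
Insert 57: 57 > 26 → go right; 57 > 38 → go right. Place as right child of 38.
Insert 30: 30 > 26 → go right; 30 < 38 → go left; 30 < 33 → go left. Place as left child of 33.
Insert 69: 69 > 26 → go right; 69 > 38 → go right; 69 > 57 → go right. Place as right child of 57.
Insert 43: 43 > 26 → go right; 43 > 38 → go right; 43 < 57 → go left. Place as left child of 57.
Insert 46: 46 > 26 → go right; 46 > 38 → go right; 46 < 57 → go left; 46 > 43 → go right. Place as right child of 43.
Insert 53: 53 > 26 → go right; 53 > 38 → go right; 53 < 57 → go left; 53 > 43 → go right; 53 > 46 → go right. Place as right child of 46.
Insert 41: 41 > 26 → go right; 41 > 38 → go right; 41 < 57 → go left; 41 < 43 → go left. Place as left child of 43.
Insert 64: 64 > 26 → go right; 64 > 38 → go right; 64 > 57 → go right; 64 < 69 → go left. Place as left child of 69.
Insert 36: 36 > 26 → go right; 36 < 38 → go left; 36 > 33 → go right. Place as right child of 33.

Path to 64: 26 → 38 → 57 → 69 → 64, which is 4 edges.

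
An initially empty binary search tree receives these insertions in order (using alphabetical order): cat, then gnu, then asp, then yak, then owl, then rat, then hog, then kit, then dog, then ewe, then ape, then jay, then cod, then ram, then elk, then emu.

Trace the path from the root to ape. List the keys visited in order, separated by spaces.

Insert cat: tree is empty, so cat becomes the root.
Insert gnu: gnu > cat → go right. Place as right child of cat.
Insert asp: asp < cat → go left. Place as left child of cat.
Insert yak: yak > cat → go right; yak > gnu → go right. Place as right child of gnu.
Insert owl: owl > cat → go right; owl > gnu → go right; owl < yak → go left. Place as left child of yak.
Insert rat: rat > cat → go right; rat > gnu → go right; rat < yak → go left; rat > owl → go right. Place as right child of owl.
Insert hog: hog > cat → go right; hog > gnu → go right; hog < yak → go left; hog < owl → go left. Place as left child of owl.
Insert kit: kit > cat → go right; kit > gnu → go right; kit < yak → go left; kit < owl → go left; kit > hog → go right. Place as right child of hog.
Insert dog: dog > cat → go right; dog < gnu → go left. Place as left child of gnu.
Insert ewe: ewe > cat → go right; ewe < gnu → go left; ewe > dog → go right. Place as right child of dog.
Insert ape: ape < cat → go left; ape < asp → go left. Place as left child of asp.
Insert jay: jay > cat → go right; jay > gnu → go right; jay < yak → go left; jay < owl → go left; jay > hog → go right; jay < kit → go left. Place as left child of kit.
Insert cod: cod > cat → go right; cod < gnu → go left; cod < dog → go left. Place as left child of dog.
Insert ram: ram > cat → go right; ram > gnu → go right; ram < yak → go left; ram > owl → go right; ram < rat → go left. Place as left child of rat.
Insert elk: elk > cat → go right; elk < gnu → go left; elk > dog → go right; elk < ewe → go left. Place as left child of ewe.
Insert emu: emu > cat → go right; emu < gnu → go left; emu > dog → go right; emu < ewe → go left; emu > elk → go right. Place as right child of elk.

cat asp ape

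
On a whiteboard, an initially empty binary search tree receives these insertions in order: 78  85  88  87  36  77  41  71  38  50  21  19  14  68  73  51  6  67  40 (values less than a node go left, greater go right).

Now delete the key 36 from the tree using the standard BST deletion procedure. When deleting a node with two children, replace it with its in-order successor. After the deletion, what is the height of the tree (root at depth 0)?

78: root
85: right child of 78 (depth 1)
88: right child of 85 (depth 2)
87: left child of 88 (depth 3)
36: left child of 78 (depth 1)
77: right child of 36 (depth 2)
41: left child of 77 (depth 3)
71: right child of 41 (depth 4)
38: left child of 41 (depth 4)
50: left child of 71 (depth 5)
21: left child of 36 (depth 2)
19: left child of 21 (depth 3)
14: left child of 19 (depth 4)
68: right child of 50 (depth 6)
73: right child of 71 (depth 5)
51: left child of 68 (depth 7)
6: left child of 14 (depth 5)
67: right child of 51 (depth 8)
40: right child of 38 (depth 5)

Delete 36 (two children — replace with in-order successor).
After deletion, deepest node is 67 at depth 8.

8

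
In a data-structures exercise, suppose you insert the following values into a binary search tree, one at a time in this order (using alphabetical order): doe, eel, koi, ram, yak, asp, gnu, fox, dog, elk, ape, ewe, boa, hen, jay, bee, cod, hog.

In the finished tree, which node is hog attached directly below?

doe: root
eel: right child of doe (depth 1)
koi: right child of eel (depth 2)
ram: right child of koi (depth 3)
yak: right child of ram (depth 4)
asp: left child of doe (depth 1)
gnu: left child of koi (depth 3)
fox: left child of gnu (depth 4)
dog: left child of eel (depth 2)
elk: left child of fox (depth 5)
ape: left child of asp (depth 2)
ewe: right child of elk (depth 6)
boa: right child of asp (depth 2)
hen: right child of gnu (depth 4)
jay: right child of hen (depth 5)
bee: left child of boa (depth 3)
cod: right child of boa (depth 3)
hog: left child of jay (depth 6)

jay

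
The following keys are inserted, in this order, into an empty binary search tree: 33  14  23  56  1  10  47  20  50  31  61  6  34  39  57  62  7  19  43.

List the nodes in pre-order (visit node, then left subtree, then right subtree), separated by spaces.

33: root
14: left child of 33 (depth 1)
23: right child of 14 (depth 2)
56: right child of 33 (depth 1)
1: left child of 14 (depth 2)
10: right child of 1 (depth 3)
47: left child of 56 (depth 2)
20: left child of 23 (depth 3)
50: right child of 47 (depth 3)
31: right child of 23 (depth 3)
61: right child of 56 (depth 2)
6: left child of 10 (depth 4)
34: left child of 47 (depth 3)
39: right child of 34 (depth 4)
57: left child of 61 (depth 3)
62: right child of 61 (depth 3)
7: right child of 6 (depth 5)
19: left child of 20 (depth 4)
43: right child of 39 (depth 5)

33 14 1 10 6 7 23 20 19 31 56 47 34 39 43 50 61 57 62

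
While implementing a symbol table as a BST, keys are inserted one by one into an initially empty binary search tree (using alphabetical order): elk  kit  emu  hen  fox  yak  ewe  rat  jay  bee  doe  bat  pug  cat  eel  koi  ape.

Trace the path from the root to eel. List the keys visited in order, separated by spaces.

elk bee doe eel

Insert elk: tree is empty, so elk becomes the root.
Insert kit: kit > elk → go right. Place as right child of elk.
Insert emu: emu > elk → go right; emu < kit → go left. Place as left child of kit.
Insert hen: hen > elk → go right; hen < kit → go left; hen > emu → go right. Place as right child of emu.
Insert fox: fox > elk → go right; fox < kit → go left; fox > emu → go right; fox < hen → go left. Place as left child of hen.
Insert yak: yak > elk → go right; yak > kit → go right. Place as right child of kit.
Insert ewe: ewe > elk → go right; ewe < kit → go left; ewe > emu → go right; ewe < hen → go left; ewe < fox → go left. Place as left child of fox.
Insert rat: rat > elk → go right; rat > kit → go right; rat < yak → go left. Place as left child of yak.
Insert jay: jay > elk → go right; jay < kit → go left; jay > emu → go right; jay > hen → go right. Place as right child of hen.
Insert bee: bee < elk → go left. Place as left child of elk.
Insert doe: doe < elk → go left; doe > bee → go right. Place as right child of bee.
Insert bat: bat < elk → go left; bat < bee → go left. Place as left child of bee.
Insert pug: pug > elk → go right; pug > kit → go right; pug < yak → go left; pug < rat → go left. Place as left child of rat.
Insert cat: cat < elk → go left; cat > bee → go right; cat < doe → go left. Place as left child of doe.
Insert eel: eel < elk → go left; eel > bee → go right; eel > doe → go right. Place as right child of doe.
Insert koi: koi > elk → go right; koi > kit → go right; koi < yak → go left; koi < rat → go left; koi < pug → go left. Place as left child of pug.
Insert ape: ape < elk → go left; ape < bee → go left; ape < bat → go left. Place as left child of bat.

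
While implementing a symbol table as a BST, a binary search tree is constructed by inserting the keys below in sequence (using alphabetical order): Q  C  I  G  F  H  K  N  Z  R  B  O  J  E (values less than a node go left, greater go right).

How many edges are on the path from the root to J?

4

Insert Q: tree is empty, so Q becomes the root.
Insert C: C < Q → go left. Place as left child of Q.
Insert I: I < Q → go left; I > C → go right. Place as right child of C.
Insert G: G < Q → go left; G > C → go right; G < I → go left. Place as left child of I.
Insert F: F < Q → go left; F > C → go right; F < I → go left; F < G → go left. Place as left child of G.
Insert H: H < Q → go left; H > C → go right; H < I → go left; H > G → go right. Place as right child of G.
Insert K: K < Q → go left; K > C → go right; K > I → go right. Place as right child of I.
Insert N: N < Q → go left; N > C → go right; N > I → go right; N > K → go right. Place as right child of K.
Insert Z: Z > Q → go right. Place as right child of Q.
Insert R: R > Q → go right; R < Z → go left. Place as left child of Z.
Insert B: B < Q → go left; B < C → go left. Place as left child of C.
Insert O: O < Q → go left; O > C → go right; O > I → go right; O > K → go right; O > N → go right. Place as right child of N.
Insert J: J < Q → go left; J > C → go right; J > I → go right; J < K → go left. Place as left child of K.
Insert E: E < Q → go left; E > C → go right; E < I → go left; E < G → go left; E < F → go left. Place as left child of F.

Path to J: Q → C → I → K → J, which is 4 edges.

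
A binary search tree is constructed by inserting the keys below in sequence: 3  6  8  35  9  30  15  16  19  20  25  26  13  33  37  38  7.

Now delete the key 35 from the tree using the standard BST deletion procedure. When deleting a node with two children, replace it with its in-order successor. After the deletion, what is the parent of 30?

9

3: root
6: right child of 3 (depth 1)
8: right child of 6 (depth 2)
35: right child of 8 (depth 3)
9: left child of 35 (depth 4)
30: right child of 9 (depth 5)
15: left child of 30 (depth 6)
16: right child of 15 (depth 7)
19: right child of 16 (depth 8)
20: right child of 19 (depth 9)
25: right child of 20 (depth 10)
26: right child of 25 (depth 11)
13: left child of 15 (depth 7)
33: right child of 30 (depth 6)
37: right child of 35 (depth 4)
38: right child of 37 (depth 5)
7: left child of 8 (depth 3)

Delete 35 (two children — replace with in-order successor).
After deletion, 30's parent is 9.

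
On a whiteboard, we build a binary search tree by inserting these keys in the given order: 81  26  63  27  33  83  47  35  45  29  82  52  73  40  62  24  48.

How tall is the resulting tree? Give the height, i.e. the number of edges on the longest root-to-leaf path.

81: root
26: left child of 81 (depth 1)
63: right child of 26 (depth 2)
27: left child of 63 (depth 3)
33: right child of 27 (depth 4)
83: right child of 81 (depth 1)
47: right child of 33 (depth 5)
35: left child of 47 (depth 6)
45: right child of 35 (depth 7)
29: left child of 33 (depth 5)
82: left child of 83 (depth 2)
52: right child of 47 (depth 6)
73: right child of 63 (depth 3)
40: left child of 45 (depth 8)
62: right child of 52 (depth 7)
24: left child of 26 (depth 2)
48: left child of 52 (depth 7)

The deepest node is 40 at depth 8.

8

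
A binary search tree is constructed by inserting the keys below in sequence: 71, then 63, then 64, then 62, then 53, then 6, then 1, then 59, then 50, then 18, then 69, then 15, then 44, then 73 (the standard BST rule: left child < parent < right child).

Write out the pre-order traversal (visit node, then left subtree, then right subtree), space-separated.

71 63 62 53 6 1 50 18 15 44 59 64 69 73

71: root
63: left child of 71 (depth 1)
64: right child of 63 (depth 2)
62: left child of 63 (depth 2)
53: left child of 62 (depth 3)
6: left child of 53 (depth 4)
1: left child of 6 (depth 5)
59: right child of 53 (depth 4)
50: right child of 6 (depth 5)
18: left child of 50 (depth 6)
69: right child of 64 (depth 3)
15: left child of 18 (depth 7)
44: right child of 18 (depth 7)
73: right child of 71 (depth 1)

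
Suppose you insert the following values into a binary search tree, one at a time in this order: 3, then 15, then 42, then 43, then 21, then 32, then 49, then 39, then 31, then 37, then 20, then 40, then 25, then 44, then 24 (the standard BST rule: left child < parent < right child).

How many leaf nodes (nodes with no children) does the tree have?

3: root
15: right child of 3 (depth 1)
42: right child of 15 (depth 2)
43: right child of 42 (depth 3)
21: left child of 42 (depth 3)
32: right child of 21 (depth 4)
49: right child of 43 (depth 4)
39: right child of 32 (depth 5)
31: left child of 32 (depth 5)
37: left child of 39 (depth 6)
20: left child of 21 (depth 4)
40: right child of 39 (depth 6)
25: left child of 31 (depth 6)
44: left child of 49 (depth 5)
24: left child of 25 (depth 7)

Leaves: 20, 24, 37, 40, 44 — 5 in total.

5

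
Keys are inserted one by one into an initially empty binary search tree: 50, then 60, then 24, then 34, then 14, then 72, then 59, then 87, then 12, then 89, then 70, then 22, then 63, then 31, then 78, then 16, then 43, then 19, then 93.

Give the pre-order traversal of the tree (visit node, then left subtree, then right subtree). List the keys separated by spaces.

Insert 50: tree is empty, so 50 becomes the root.
Insert 60: 60 > 50 → go right. Place as right child of 50.
Insert 24: 24 < 50 → go left. Place as left child of 50.
Insert 34: 34 < 50 → go left; 34 > 24 → go right. Place as right child of 24.
Insert 14: 14 < 50 → go left; 14 < 24 → go left. Place as left child of 24.
Insert 72: 72 > 50 → go right; 72 > 60 → go right. Place as right child of 60.
Insert 59: 59 > 50 → go right; 59 < 60 → go left. Place as left child of 60.
Insert 87: 87 > 50 → go right; 87 > 60 → go right; 87 > 72 → go right. Place as right child of 72.
Insert 12: 12 < 50 → go left; 12 < 24 → go left; 12 < 14 → go left. Place as left child of 14.
Insert 89: 89 > 50 → go right; 89 > 60 → go right; 89 > 72 → go right; 89 > 87 → go right. Place as right child of 87.
Insert 70: 70 > 50 → go right; 70 > 60 → go right; 70 < 72 → go left. Place as left child of 72.
Insert 22: 22 < 50 → go left; 22 < 24 → go left; 22 > 14 → go right. Place as right child of 14.
Insert 63: 63 > 50 → go right; 63 > 60 → go right; 63 < 72 → go left; 63 < 70 → go left. Place as left child of 70.
Insert 31: 31 < 50 → go left; 31 > 24 → go right; 31 < 34 → go left. Place as left child of 34.
Insert 78: 78 > 50 → go right; 78 > 60 → go right; 78 > 72 → go right; 78 < 87 → go left. Place as left child of 87.
Insert 16: 16 < 50 → go left; 16 < 24 → go left; 16 > 14 → go right; 16 < 22 → go left. Place as left child of 22.
Insert 43: 43 < 50 → go left; 43 > 24 → go right; 43 > 34 → go right. Place as right child of 34.
Insert 19: 19 < 50 → go left; 19 < 24 → go left; 19 > 14 → go right; 19 < 22 → go left; 19 > 16 → go right. Place as right child of 16.
Insert 93: 93 > 50 → go right; 93 > 60 → go right; 93 > 72 → go right; 93 > 87 → go right; 93 > 89 → go right. Place as right child of 89.

50 24 14 12 22 16 19 34 31 43 60 59 72 70 63 87 78 89 93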